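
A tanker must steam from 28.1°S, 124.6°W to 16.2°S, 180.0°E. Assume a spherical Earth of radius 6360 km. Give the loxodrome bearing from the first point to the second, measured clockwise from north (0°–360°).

Δψ = ln[tan(π/4+φ₂/2)/tan(π/4+φ₁/2)] = +0.2248
Δλ = -0.9669 rad (taken the short way round)
course = atan2(Δλ, Δψ) = 283.09°

283.1°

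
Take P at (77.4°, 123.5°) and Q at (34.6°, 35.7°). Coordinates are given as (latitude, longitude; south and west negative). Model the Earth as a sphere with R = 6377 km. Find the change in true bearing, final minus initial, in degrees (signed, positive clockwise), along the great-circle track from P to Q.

At departure: θ₁ = atan2(sin Δλ cos φ₂, cos φ₁ sin φ₂ − sin φ₁ cos φ₂ cos Δλ) = 276.45°
At arrival: θ₂ = atan2(sin Δλ cos φ₁, −cos φ₂ sin φ₁ + sin φ₂ cos φ₁ cos Δλ) = 195.27°
Δθ = θ₂ − θ₁ = -81.2°

-81.2°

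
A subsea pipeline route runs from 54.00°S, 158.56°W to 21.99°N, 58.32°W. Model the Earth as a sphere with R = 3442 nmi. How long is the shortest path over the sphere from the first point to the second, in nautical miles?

6822 nmi

Haversine: a = sin²(Δφ/2)+cos φ₁ cos φ₂ sin²(Δλ/2) = 0.69991;  σ = 2·atan2(√a,√(1−a))
σ = 113.567° → d = Rσ = 3442·1.98212 = 6822 nmi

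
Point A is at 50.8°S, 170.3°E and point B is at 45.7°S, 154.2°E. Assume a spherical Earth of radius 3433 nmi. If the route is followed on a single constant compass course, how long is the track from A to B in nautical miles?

711 nmi

Rhumb course C = atan2(Δλ, Δψ) with Δψ = ln[tan(π/4+φ₂/2)/tan(π/4+φ₁/2)] = +0.1338, Δλ = -0.2810 → C = 295.47°
d = R·|Δφ| / |cos C| = 3433·0.08901 / 0.42999 = 711 nmi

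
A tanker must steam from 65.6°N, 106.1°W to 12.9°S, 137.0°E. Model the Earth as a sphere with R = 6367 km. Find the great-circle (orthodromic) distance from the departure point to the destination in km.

12521 km

Haversine: a = sin²(Δφ/2)+cos φ₁ cos φ₂ sin²(Δλ/2) = 0.69275;  σ = 2·atan2(√a,√(1−a))
σ = 112.675° → d = Rσ = 6367·1.96654 = 12521 km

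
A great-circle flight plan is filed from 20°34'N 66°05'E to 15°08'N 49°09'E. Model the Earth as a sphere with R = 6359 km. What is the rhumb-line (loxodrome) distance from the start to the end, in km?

Rhumb course C = atan2(Δλ, Δψ) with Δψ = ln[tan(π/4+φ₂/2)/tan(π/4+φ₁/2)] = -0.0997, Δλ = -0.2955 → C = 251.36°
d = R·|Δφ| / |cos C| = 6359·0.09483 / 0.31956 = 1887 km

1887 km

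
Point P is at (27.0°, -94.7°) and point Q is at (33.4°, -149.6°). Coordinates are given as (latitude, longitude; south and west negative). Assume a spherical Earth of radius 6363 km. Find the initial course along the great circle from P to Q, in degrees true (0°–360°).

291.8°

θ = atan2( sin Δλ·cos φ₂ ,  cos φ₁ sin φ₂ − sin φ₁ cos φ₂ cos Δλ )
  = atan2(-0.6830, +0.2725) = 291.75°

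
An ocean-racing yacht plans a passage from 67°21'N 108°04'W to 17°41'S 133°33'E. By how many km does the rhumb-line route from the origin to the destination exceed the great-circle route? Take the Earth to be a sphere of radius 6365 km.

Great circle: cos σ = sin φ₁ sin φ₂ + cos φ₁ cos φ₂ cos Δλ,  σ = 2.0429 rad → d_gc = 13002.93 km
Rhumb line: Δψ = -1.9217, q = Δφ/Δψ = 0.7723, d_rh = R√(Δφ²+q²Δλ²) = 13870.38 km
Excess = 13870.38 − 13002.93 = 867.45 ≈ 867 km

867 km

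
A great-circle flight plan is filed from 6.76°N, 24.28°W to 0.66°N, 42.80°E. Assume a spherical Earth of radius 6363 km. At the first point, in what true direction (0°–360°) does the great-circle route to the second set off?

N = sin Δλ·cos φ₂ = +0.9210;  D = cos φ₁ sin φ₂ − sin φ₁ cos φ₂ cos Δλ = -0.0344
initial course = atan2(N, D) = 92.14°

92.1°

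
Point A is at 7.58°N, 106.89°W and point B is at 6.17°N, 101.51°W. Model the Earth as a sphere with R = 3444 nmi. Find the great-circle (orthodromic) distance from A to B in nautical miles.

cos σ = sin φ₁ sin φ₂ + cos φ₁ cos φ₂ cos Δλ
      = sin(7.58°)sin(6.17°) + cos(7.58°)cos(6.17°)cos(5.38°) = 0.9954
σ = 5.524° → d = Rσ = 3444·0.09641 = 332 nmi

332 nmi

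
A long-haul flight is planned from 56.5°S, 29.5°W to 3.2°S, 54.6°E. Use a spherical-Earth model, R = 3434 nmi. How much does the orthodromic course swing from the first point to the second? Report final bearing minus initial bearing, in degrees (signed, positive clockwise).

At departure: θ₁ = atan2(sin Δλ cos φ₂, cos φ₁ sin φ₂ − sin φ₁ cos φ₂ cos Δλ) = 86.84°
At arrival: θ₂ = atan2(sin Δλ cos φ₁, −cos φ₂ sin φ₁ + sin φ₂ cos φ₁ cos Δλ) = 33.50°
Δθ = θ₂ − θ₁ = -53.3°

-53.3°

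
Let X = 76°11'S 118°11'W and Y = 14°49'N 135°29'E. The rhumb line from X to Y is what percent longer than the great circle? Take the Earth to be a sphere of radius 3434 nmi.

6.7%

Great circle: σ = 1.8894 rad → d_gc = Rσ = 6488.3 nmi
Rhumb: Δφ = +1.5882, Δλ = -1.8559, Δψ = +2.3722, q = Δφ/Δψ = 0.6695 → d_rh = R√(Δφ²+q²Δλ²) = 6924.9 nmi
Excess = (6924.9 − 6488.3) / 6488.3 = 436.6 / 6488.3 = 6.73% ≈ 6.7%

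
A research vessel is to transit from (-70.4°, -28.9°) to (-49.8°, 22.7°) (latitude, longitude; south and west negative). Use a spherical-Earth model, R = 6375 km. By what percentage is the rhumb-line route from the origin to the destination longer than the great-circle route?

2.6%

Great circle: σ = 0.5471 rad → d_gc = Rσ = 3487.8 km
Rhumb: Δφ = +0.3595, Δλ = +0.9006, Δψ = +0.7508, q = Δφ/Δψ = 0.4789 → d_rh = R√(Δφ²+q²Δλ²) = 3579.5 km
Excess = (3579.5 − 3487.8) / 3487.8 = 91.7 / 3487.8 = 2.63% ≈ 2.6%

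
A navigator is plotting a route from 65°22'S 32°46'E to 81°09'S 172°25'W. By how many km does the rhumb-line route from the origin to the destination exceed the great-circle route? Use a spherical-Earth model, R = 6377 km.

1246 km

Great circle: cos σ = sin φ₁ sin φ₂ + cos φ₁ cos φ₂ cos Δλ,  σ = 0.5733 rad → d_gc = 3655.6 km
Rhumb line: Δψ = -1.0373, q = Δφ/Δψ = 0.2656, d_rh = R√(Δφ²+q²Δλ²) = 4901.7 km
Excess = 4901.7 − 3655.6 = 1246.1 ≈ 1246 km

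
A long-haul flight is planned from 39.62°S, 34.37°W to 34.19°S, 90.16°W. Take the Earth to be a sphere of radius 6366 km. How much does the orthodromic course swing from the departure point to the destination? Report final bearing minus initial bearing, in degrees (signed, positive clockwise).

+35.3°

At departure: θ₁ = atan2(sin Δλ cos φ₂, cos φ₁ sin φ₂ − sin φ₁ cos φ₂ cos Δλ) = 258.73°
At arrival: θ₂ = atan2(sin Δλ cos φ₁, −cos φ₂ sin φ₁ + sin φ₂ cos φ₁ cos Δλ) = 294.04°
Δθ = θ₂ − θ₁ = +35.3°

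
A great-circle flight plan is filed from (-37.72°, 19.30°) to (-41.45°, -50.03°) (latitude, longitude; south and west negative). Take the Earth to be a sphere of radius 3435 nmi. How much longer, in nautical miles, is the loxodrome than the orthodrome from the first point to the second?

Great circle: cos σ = sin φ₁ sin φ₂ + cos φ₁ cos φ₂ cos Δλ,  σ = 0.9093 rad → d_gc = 3123.6 nmi
Rhumb line: Δψ = -0.0845, q = Δφ/Δψ = 0.7704, d_rh = R√(Δφ²+q²Δλ²) = 3209.8 nmi
Excess = 3209.8 − 3123.6 = 86.2 ≈ 86 nmi

86 nmi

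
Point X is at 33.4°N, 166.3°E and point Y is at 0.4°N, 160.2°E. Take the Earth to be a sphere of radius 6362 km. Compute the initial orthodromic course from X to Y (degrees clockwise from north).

191.1°

N = sin Δλ·cos φ₂ = -0.1063;  D = cos φ₁ sin φ₂ − sin φ₁ cos φ₂ cos Δλ = -0.5415
initial course = atan2(N, D) = 191.10°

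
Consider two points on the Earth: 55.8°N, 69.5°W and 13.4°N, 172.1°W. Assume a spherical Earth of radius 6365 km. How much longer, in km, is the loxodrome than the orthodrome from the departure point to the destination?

Great circle: cos σ = sin φ₁ sin φ₂ + cos φ₁ cos φ₂ cos Δλ,  σ = 1.4983 rad → d_gc = 9536.9 km
Rhumb line: Δψ = -0.9428, q = Δφ/Δψ = 0.7849, d_rh = R√(Δφ²+q²Δλ²) = 10110.7 km
Excess = 10110.7 − 9536.9 = 573.8 ≈ 574 km

574 km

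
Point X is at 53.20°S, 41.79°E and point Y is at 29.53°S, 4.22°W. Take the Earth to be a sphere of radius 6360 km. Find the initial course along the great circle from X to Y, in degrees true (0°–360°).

θ = atan2( sin Δλ·cos φ₂ ,  cos φ₁ sin φ₂ − sin φ₁ cos φ₂ cos Δλ )
  = atan2(-0.6260, +0.1886) = 286.77°

286.8°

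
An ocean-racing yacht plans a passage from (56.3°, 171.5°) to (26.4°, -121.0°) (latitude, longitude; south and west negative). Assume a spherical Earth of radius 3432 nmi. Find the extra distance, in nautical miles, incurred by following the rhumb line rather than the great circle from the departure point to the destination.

96 nmi

Great circle: cos σ = sin φ₁ sin φ₂ + cos φ₁ cos φ₂ cos Δλ,  σ = 0.9763 rad → d_gc = 3350.6 nmi
Rhumb line: Δψ = -0.7165, q = Δφ/Δψ = 0.7284, d_rh = R√(Δφ²+q²Δλ²) = 3446.8 nmi
Excess = 3446.8 − 3350.6 = 96.2 ≈ 96 nmi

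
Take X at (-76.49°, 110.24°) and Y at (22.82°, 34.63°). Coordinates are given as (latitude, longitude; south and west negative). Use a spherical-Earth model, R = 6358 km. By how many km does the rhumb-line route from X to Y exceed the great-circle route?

Great circle: cos σ = sin φ₁ sin φ₂ + cos φ₁ cos φ₂ cos Δλ,  σ = 1.9003 rad → d_gc = 12082.2 km
Rhumb line: Δψ = +2.5425, q = Δφ/Δψ = 0.6817, d_rh = R√(Δφ²+q²Δλ²) = 12416.2 km
Excess = 12416.2 − 12082.2 = 334.0 ≈ 334 km

334 km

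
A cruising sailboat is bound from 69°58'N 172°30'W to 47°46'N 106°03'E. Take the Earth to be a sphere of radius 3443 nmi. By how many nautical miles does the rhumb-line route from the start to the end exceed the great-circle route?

175 nmi

Great circle: cos σ = sin φ₁ sin φ₂ + cos φ₁ cos φ₂ cos Δλ,  σ = 0.7527 rad → d_gc = 2591.5 nmi
Rhumb line: Δψ = -0.7823, q = Δφ/Δψ = 0.4953, d_rh = R√(Δφ²+q²Δλ²) = 2766.9 nmi
Excess = 2766.9 − 2591.5 = 175.4 ≈ 175 nmi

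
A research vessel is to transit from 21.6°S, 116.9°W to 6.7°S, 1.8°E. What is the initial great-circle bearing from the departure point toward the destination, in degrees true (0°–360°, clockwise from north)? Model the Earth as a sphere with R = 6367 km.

108.1°

θ = atan2( sin Δλ·cos φ₂ ,  cos φ₁ sin φ₂ − sin φ₁ cos φ₂ cos Δλ )
  = atan2(+0.8712, -0.2841) = 108.06°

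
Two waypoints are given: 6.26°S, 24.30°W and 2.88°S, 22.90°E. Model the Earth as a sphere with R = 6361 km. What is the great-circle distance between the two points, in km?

Haversine: a = sin²(Δφ/2)+cos φ₁ cos φ₂ sin²(Δλ/2) = 0.15999;  σ = 2·atan2(√a,√(1−a))
σ = 47.155° → d = Rσ = 6361·0.82301 = 5235 km

5235 km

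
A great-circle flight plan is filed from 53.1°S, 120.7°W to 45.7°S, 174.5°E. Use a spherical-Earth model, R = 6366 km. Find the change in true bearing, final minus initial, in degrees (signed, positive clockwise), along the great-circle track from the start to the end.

At departure: θ₁ = atan2(sin Δλ cos φ₂, cos φ₁ sin φ₂ − sin φ₁ cos φ₂ cos Δλ) = 253.11°
At arrival: θ₂ = atan2(sin Δλ cos φ₁, −cos φ₂ sin φ₁ + sin φ₂ cos φ₁ cos Δλ) = 304.65°
Δθ = θ₂ − θ₁ = +51.5°

+51.5°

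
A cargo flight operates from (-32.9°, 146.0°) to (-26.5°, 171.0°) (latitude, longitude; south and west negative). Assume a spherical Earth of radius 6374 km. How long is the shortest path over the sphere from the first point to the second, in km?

2512 km

Haversine: a = sin²(Δφ/2)+cos φ₁ cos φ₂ sin²(Δλ/2) = 0.03832;  σ = 2·atan2(√a,√(1−a))
σ = 22.577° → d = Rσ = 6374·0.39404 = 2512 km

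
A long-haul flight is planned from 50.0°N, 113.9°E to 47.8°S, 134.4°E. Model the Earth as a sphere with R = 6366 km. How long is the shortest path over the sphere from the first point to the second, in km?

cos σ = sin φ₁ sin φ₂ + cos φ₁ cos φ₂ cos Δλ
      = sin(50.00°)sin(-47.80°) + cos(50.00°)cos(-47.80°)cos(20.50°) = -0.1631
σ = 99.384° → d = Rσ = 6366·1.73459 = 11042 km

11042 km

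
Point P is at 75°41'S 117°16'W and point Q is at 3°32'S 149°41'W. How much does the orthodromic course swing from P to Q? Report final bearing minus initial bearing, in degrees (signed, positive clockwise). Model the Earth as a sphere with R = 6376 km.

+25.8°

At departure: θ₁ = atan2(sin Δλ cos φ₂, cos φ₁ sin φ₂ − sin φ₁ cos φ₂ cos Δλ) = 326.26°
At arrival: θ₂ = atan2(sin Δλ cos φ₁, −cos φ₂ sin φ₁ + sin φ₂ cos φ₁ cos Δλ) = 352.09°
Δθ = θ₂ − θ₁ = +25.8°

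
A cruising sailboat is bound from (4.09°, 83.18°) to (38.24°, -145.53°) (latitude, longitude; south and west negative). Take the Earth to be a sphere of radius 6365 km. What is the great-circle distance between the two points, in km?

cos σ = sin φ₁ sin φ₂ + cos φ₁ cos φ₂ cos Δλ
      = sin(4.09°)sin(38.24°) + cos(4.09°)cos(38.24°)cos(131.29°) = -0.4728
σ = 118.217° → d = Rσ = 6365·2.06328 = 13133 km

13133 km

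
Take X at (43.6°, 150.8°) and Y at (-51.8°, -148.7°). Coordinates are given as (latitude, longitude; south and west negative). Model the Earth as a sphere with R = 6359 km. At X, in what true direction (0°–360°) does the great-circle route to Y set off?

145.4°

N = sin Δλ·cos φ₂ = +0.5382;  D = cos φ₁ sin φ₂ − sin φ₁ cos φ₂ cos Δλ = -0.7791
initial course = atan2(N, D) = 145.36°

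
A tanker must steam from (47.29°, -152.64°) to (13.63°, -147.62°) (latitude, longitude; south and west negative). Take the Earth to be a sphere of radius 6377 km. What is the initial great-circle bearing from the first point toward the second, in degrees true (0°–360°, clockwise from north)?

171.2°

θ = atan2( sin Δλ·cos φ₂ ,  cos φ₁ sin φ₂ − sin φ₁ cos φ₂ cos Δλ )
  = atan2(+0.0850, -0.5515) = 171.23°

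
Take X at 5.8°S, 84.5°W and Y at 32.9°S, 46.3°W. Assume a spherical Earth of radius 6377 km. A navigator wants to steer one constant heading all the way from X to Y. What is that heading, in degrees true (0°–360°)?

127.3°

Δψ = ln[tan(π/4+φ₂/2)/tan(π/4+φ₁/2)] = -0.5072
Δλ = +0.6667 rad (taken the short way round)
course = atan2(Δλ, Δψ) = 127.26°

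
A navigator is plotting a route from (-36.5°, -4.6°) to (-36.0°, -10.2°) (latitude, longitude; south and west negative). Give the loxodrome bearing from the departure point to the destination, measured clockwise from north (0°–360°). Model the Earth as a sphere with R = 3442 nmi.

276.3°

Meridional parts: M(φ₁)=-0.6851, M(φ₂)=-0.6743 → ΔM = +0.0108;  Δλ = -0.0977 rad
tan C = Δλ / ΔM = -9.0321 → C = 276.32°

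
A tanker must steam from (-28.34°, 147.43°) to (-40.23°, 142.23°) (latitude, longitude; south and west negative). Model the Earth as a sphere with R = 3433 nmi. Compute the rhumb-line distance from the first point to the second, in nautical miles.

Δψ = ln[tan(π/4+φ₂/2)/tan(π/4+φ₁/2)] = -0.2520;  Δφ = -0.2075 rad,  Δλ = -0.0908 rad
q = Δφ/Δψ = 0.8234
d = R·√(Δφ² + q²Δλ²) = 3433·0.22056 = 757 nmi

757 nmi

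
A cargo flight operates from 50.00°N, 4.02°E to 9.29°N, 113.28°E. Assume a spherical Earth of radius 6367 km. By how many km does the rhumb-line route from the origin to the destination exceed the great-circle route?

Great circle: cos σ = sin φ₁ sin φ₂ + cos φ₁ cos φ₂ cos Δλ,  σ = 1.6565 rad → d_gc = 10546.8 km
Rhumb line: Δψ = -0.8478, q = Δφ/Δψ = 0.8381, d_rh = R√(Δφ²+q²Δλ²) = 11135.6 km
Excess = 11135.6 − 10546.8 = 588.8 ≈ 589 km

589 km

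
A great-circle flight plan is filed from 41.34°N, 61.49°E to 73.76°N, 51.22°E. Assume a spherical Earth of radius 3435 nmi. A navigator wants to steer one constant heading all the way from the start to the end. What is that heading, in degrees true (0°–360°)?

Meridional parts: M(φ₁)=+0.7937, M(φ₂)=+1.9472 → ΔM = +1.1534;  Δλ = -0.1792 rad
tan C = Δλ / ΔM = -0.1554 → C = 351.17°

351.2°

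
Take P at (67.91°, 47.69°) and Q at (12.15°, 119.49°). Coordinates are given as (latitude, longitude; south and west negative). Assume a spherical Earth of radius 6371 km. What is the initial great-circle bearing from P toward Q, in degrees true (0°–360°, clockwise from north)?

102.4°

N = sin Δλ·cos φ₂ = +0.9287;  D = cos φ₁ sin φ₂ − sin φ₁ cos φ₂ cos Δλ = -0.2038
initial course = atan2(N, D) = 102.38°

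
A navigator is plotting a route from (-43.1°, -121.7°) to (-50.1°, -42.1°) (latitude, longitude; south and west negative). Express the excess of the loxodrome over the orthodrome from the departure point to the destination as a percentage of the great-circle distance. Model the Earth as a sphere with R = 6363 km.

4.8%

Great circle: σ = 0.9163 rad → d_gc = Rσ = 5830.6 km
Rhumb: Δφ = -0.1222, Δλ = +1.3893, Δψ = -0.1782, q = Δφ/Δψ = 0.6857 → d_rh = R√(Δφ²+q²Δλ²) = 6111.3 km
Excess = (6111.3 − 5830.6) / 5830.6 = 280.7 / 5830.6 = 4.81% ≈ 4.8%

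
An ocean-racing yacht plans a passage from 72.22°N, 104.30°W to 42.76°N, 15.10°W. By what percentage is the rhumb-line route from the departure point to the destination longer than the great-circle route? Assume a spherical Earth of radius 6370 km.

Great circle: σ = 0.8637 rad → d_gc = Rσ = 5501.8 km
Rhumb: Δφ = -0.5142, Δλ = +1.5568, Δψ = -1.0281, q = Δφ/Δψ = 0.5001 → d_rh = R√(Δφ²+q²Δλ²) = 5943.6 km
Excess = (5943.6 − 5501.8) / 5501.8 = 441.8 / 5501.8 = 8.03% ≈ 8.0%

8.0%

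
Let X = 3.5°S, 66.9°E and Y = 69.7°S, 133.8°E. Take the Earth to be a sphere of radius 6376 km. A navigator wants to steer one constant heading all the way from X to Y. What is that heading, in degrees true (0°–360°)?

144.9°

Meridional parts: M(φ₁)=-0.0611, M(φ₂)=-1.7202 → ΔM = -1.6591;  Δλ = +1.1676 rad
tan C = Δλ / ΔM = -0.7038 → C = 144.86°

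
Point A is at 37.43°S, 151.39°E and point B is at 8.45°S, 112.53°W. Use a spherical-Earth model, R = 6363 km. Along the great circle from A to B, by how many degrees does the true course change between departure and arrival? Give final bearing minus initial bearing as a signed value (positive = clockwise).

Initial bearing θ₁ = atan2(sin Δλ cos φ₂, cos φ₁ sin φ₂ − sin φ₁ cos φ₂ cos Δλ) = 100.39°
Final bearing θ₂ = (initial bearing from the destination back to the start) + 180° = 52.15°
Δθ = θ₂ − θ₁ = -48.2°

-48.2°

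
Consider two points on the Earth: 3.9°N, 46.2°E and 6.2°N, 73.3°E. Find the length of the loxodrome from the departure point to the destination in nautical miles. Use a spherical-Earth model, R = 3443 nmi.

1628 nmi

Δψ = ln[tan(π/4+φ₂/2)/tan(π/4+φ₁/2)] = +0.0403;  Δφ = +0.0401 rad,  Δλ = +0.4730 rad
q = Δφ/Δψ = 0.9961
d = R·√(Δφ² + q²Δλ²) = 3443·0.47282 = 1628 nmi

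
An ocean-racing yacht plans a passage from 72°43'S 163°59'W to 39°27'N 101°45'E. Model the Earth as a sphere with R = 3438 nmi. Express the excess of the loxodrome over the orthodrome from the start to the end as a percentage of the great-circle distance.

2.8%

Great circle: σ = 2.2444 rad → d_gc = Rσ = 7716.1 nmi
Rhumb: Δφ = +1.9577, Δλ = -1.6453, Δψ = +2.6344, q = Δφ/Δψ = 0.7431 → d_rh = R√(Δφ²+q²Δλ²) = 7935.2 nmi
Excess = (7935.2 − 7716.1) / 7716.1 = 219.1 / 7716.1 = 2.84% ≈ 2.8%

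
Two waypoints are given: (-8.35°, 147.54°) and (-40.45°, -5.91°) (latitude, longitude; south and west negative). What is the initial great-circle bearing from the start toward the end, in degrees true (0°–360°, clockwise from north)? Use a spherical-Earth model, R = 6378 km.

204.7°

θ = atan2( sin Δλ·cos φ₂ ,  cos φ₁ sin φ₂ − sin φ₁ cos φ₂ cos Δλ )
  = atan2(-0.3401, -0.7408) = 204.66°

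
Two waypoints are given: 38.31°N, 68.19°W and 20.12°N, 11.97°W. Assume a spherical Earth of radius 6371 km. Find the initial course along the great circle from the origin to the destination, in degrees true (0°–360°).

θ = atan2( sin Δλ·cos φ₂ ,  cos φ₁ sin φ₂ − sin φ₁ cos φ₂ cos Δλ )
  = atan2(+0.7805, -0.0537) = 93.94°

93.9°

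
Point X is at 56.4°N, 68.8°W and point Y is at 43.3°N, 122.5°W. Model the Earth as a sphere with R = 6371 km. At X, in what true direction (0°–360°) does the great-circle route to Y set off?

N = sin Δλ·cos φ₂ = -0.5865;  D = cos φ₁ sin φ₂ − sin φ₁ cos φ₂ cos Δλ = +0.0207
initial course = atan2(N, D) = 272.02°

272.0°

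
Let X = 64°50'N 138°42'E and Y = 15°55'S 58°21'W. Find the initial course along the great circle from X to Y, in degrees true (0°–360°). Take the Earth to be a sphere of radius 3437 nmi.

N = sin Δλ·cos φ₂ = +0.2820;  D = cos φ₁ sin φ₂ − sin φ₁ cos φ₂ cos Δλ = +0.7155
initial course = atan2(N, D) = 21.51°

21.5°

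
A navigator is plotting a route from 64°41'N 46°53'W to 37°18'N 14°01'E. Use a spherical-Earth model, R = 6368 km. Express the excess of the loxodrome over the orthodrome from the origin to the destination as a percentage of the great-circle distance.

Great circle: σ = 0.7767 rad → d_gc = Rσ = 4946.1 km
Rhumb: Δφ = -0.4779, Δλ = +1.0629, Δψ = -0.7909, q = Δφ/Δψ = 0.6043 → d_rh = R√(Δφ²+q²Δλ²) = 5098.2 km
Excess = (5098.2 − 4946.1) / 4946.1 = 152.1 / 4946.1 = 3.08% ≈ 3.1%

3.1%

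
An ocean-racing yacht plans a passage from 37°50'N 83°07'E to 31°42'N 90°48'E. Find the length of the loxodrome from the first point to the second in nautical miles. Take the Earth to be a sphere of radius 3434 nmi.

527 nmi

Rhumb course C = atan2(Δλ, Δψ) with Δψ = ln[tan(π/4+φ₂/2)/tan(π/4+φ₁/2)] = -0.1304, Δλ = +0.1341 → C = 134.21°
d = R·|Δφ| / |cos C| = 3434·0.10705 / 0.69724 = 527 nmi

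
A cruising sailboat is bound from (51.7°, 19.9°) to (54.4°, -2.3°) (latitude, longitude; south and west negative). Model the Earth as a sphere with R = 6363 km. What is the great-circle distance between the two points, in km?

cos σ = sin φ₁ sin φ₂ + cos φ₁ cos φ₂ cos Δλ
      = sin(51.70°)sin(54.40°) + cos(51.70°)cos(54.40°)cos(-22.20°) = 0.9721
σ = 13.555° → d = Rσ = 6363·0.23658 = 1505 km

1505 km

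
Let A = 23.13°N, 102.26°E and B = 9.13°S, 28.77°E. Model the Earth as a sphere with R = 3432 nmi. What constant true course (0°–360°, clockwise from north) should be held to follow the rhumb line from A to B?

Δψ = ln[tan(π/4+φ₂/2)/tan(π/4+φ₁/2)] = -0.5752
Δλ = -1.2826 rad (taken the short way round)
course = atan2(Δλ, Δψ) = 245.85°

245.8°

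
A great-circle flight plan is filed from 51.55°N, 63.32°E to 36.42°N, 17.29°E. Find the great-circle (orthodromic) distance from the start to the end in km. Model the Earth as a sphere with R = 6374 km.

3968 km

cos σ = sin φ₁ sin φ₂ + cos φ₁ cos φ₂ cos Δλ
      = sin(51.55°)sin(36.42°) + cos(51.55°)cos(36.42°)cos(-46.03°) = 0.8124
σ = 35.673° → d = Rσ = 6374·0.62261 = 3968 km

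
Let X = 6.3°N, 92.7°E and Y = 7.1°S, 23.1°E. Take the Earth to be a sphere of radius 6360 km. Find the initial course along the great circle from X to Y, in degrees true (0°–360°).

N = sin Δλ·cos φ₂ = -0.9301;  D = cos φ₁ sin φ₂ − sin φ₁ cos φ₂ cos Δλ = -0.1608
initial course = atan2(N, D) = 260.19°

260.2°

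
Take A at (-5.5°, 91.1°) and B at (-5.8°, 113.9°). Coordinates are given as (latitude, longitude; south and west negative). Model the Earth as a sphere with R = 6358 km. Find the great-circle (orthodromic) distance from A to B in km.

cos σ = sin φ₁ sin φ₂ + cos φ₁ cos φ₂ cos Δλ
      = sin(-5.50°)sin(-5.80°) + cos(-5.50°)cos(-5.80°)cos(22.80°) = 0.9226
σ = 22.690° → d = Rσ = 6358·0.39601 = 2518 km

2518 km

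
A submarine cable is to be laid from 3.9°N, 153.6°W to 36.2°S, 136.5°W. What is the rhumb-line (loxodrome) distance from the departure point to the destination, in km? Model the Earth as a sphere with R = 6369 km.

Δψ = ln[tan(π/4+φ₂/2)/tan(π/4+φ₁/2)] = -0.7467;  Δφ = -0.6999 rad,  Δλ = +0.2985 rad
q = Δφ/Δψ = 0.9373
d = R·√(Δφ² + q²Δλ²) = 6369·0.75371 = 4800 km

4800 km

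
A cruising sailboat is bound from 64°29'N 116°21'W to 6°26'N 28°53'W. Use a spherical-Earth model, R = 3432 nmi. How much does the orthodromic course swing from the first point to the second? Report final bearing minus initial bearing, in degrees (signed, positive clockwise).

+64.8°

Initial bearing θ₁ = atan2(sin Δλ cos φ₂, cos φ₁ sin φ₂ − sin φ₁ cos φ₂ cos Δλ) = 89.50°
Final bearing θ₂ = (initial bearing from the destination back to the start) + 180° = 154.31°
Δθ = θ₂ − θ₁ = +64.8°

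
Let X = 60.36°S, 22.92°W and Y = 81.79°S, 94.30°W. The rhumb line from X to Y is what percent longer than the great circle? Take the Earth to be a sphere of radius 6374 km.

5.8%

Great circle: σ = 0.4890 rad → d_gc = Rσ = 3117.0 km
Rhumb: Δφ = -0.3740, Δλ = -1.2458, Δψ = -1.3047, q = Δφ/Δψ = 0.2867 → d_rh = R√(Δφ²+q²Δλ²) = 3296.3 km
Excess = (3296.3 − 3117.0) / 3117.0 = 179.3 / 3117.0 = 5.752% ≈ 5.8%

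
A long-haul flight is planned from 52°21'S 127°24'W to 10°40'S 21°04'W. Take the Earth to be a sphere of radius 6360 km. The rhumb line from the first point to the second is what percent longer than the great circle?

Great circle: σ = 1.5931 rad → d_gc = Rσ = 10131.9 km
Rhumb: Δφ = +0.7275, Δλ = +1.8559, Δψ = +0.8889, q = Δφ/Δψ = 0.8185 → d_rh = R√(Δφ²+q²Δλ²) = 10711.5 km
Excess = (10711.5 − 10131.9) / 10131.9 = 579.6 / 10131.9 = 5.72% ≈ 5.7%

5.7%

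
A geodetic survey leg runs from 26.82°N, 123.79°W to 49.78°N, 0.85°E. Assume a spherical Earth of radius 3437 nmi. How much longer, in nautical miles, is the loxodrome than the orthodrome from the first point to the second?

599 nmi

Great circle: cos σ = sin φ₁ sin φ₂ + cos φ₁ cos φ₂ cos Δλ,  σ = 1.5538 rad → d_gc = 5340.54 nmi
Rhumb line: Δψ = +0.5185, q = Δφ/Δψ = 0.7728, d_rh = R√(Δφ²+q²Δλ²) = 5940.03 nmi
Excess = 5940.03 − 5340.54 = 599.49 ≈ 599 nmi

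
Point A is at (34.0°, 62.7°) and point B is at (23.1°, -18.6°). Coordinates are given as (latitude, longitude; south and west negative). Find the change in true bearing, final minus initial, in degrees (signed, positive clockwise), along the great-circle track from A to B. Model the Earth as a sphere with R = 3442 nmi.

-44.8°

Initial bearing θ₁ = atan2(sin Δλ cos φ₂, cos φ₁ sin φ₂ − sin φ₁ cos φ₂ cos Δλ) = 285.22°
Final bearing θ₂ = (initial bearing from the destination back to the start) + 180° = 240.42°
Δθ = θ₂ − θ₁ = -44.8°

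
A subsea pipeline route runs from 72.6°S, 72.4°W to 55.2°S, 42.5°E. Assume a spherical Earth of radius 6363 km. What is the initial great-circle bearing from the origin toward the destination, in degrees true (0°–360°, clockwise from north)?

N = sin Δλ·cos φ₂ = +0.5177;  D = cos φ₁ sin φ₂ − sin φ₁ cos φ₂ cos Δλ = -0.4749
initial course = atan2(N, D) = 132.53°

132.5°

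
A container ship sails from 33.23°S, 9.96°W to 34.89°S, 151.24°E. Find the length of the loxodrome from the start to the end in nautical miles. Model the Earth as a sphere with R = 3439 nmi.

8016 nmi

Δψ = ln[tan(π/4+φ₂/2)/tan(π/4+φ₁/2)] = -0.0350;  Δφ = -0.0290 rad,  Δλ = +2.8135 rad
q = Δφ/Δψ = 0.8284
d = R·√(Δφ² + q²Δλ²) = 3439·2.33085 = 8016 nmi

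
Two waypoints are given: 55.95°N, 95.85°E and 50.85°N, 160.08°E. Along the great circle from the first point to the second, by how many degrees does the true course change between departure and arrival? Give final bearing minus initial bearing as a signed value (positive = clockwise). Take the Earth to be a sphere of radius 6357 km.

+53.5°

Initial bearing θ₁ = atan2(sin Δλ cos φ₂, cos φ₁ sin φ₂ − sin φ₁ cos φ₂ cos Δλ) = 70.01°
Final bearing θ₂ = (initial bearing from the destination back to the start) + 180° = 123.55°
Δθ = θ₂ − θ₁ = +53.5°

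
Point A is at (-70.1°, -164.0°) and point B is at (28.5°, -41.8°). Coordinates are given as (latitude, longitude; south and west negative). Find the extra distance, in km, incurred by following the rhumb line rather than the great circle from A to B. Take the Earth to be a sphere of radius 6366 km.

Great circle: cos σ = sin φ₁ sin φ₂ + cos φ₁ cos φ₂ cos Δλ,  σ = 2.2244 rad → d_gc = 14160.7 km
Rhumb line: Δψ = +2.2598, q = Δφ/Δψ = 0.7615, d_rh = R√(Δφ²+q²Δλ²) = 15063.8 km
Excess = 15063.8 − 14160.7 = 903.1 ≈ 903 km

903 km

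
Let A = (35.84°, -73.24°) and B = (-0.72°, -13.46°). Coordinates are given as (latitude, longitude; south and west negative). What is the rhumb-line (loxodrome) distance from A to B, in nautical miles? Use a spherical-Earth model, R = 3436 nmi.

Δψ = ln[tan(π/4+φ₂/2)/tan(π/4+φ₁/2)] = -0.6834;  Δφ = -0.6381 rad,  Δλ = +1.0434 rad
q = Δφ/Δψ = 0.9337
d = R·√(Δφ² + q²Δλ²) = 3436·1.16457 = 4001 nmi

4001 nmi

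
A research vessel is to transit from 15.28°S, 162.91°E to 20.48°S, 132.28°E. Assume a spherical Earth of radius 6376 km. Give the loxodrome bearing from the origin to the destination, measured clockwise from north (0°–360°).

259.9°

Δψ = ln[tan(π/4+φ₂/2)/tan(π/4+φ₁/2)] = -0.0954
Δλ = -0.5346 rad (taken the short way round)
course = atan2(Δλ, Δψ) = 259.88°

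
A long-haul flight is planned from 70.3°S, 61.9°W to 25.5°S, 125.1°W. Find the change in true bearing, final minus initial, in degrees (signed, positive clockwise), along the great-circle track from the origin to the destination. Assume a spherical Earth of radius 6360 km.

Initial bearing θ₁ = atan2(sin Δλ cos φ₂, cos φ₁ sin φ₂ − sin φ₁ cos φ₂ cos Δλ) = 286.46°
Final bearing θ₂ = (initial bearing from the destination back to the start) + 180° = 339.01°
Δθ = θ₂ − θ₁ = +52.6°

+52.6°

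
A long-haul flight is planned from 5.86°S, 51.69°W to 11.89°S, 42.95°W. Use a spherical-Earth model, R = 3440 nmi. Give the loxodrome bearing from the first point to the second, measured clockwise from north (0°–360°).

124.9°

Δψ = ln[tan(π/4+φ₂/2)/tan(π/4+φ₁/2)] = -0.1066
Δλ = +0.1525 rad (taken the short way round)
course = atan2(Δλ, Δψ) = 124.94°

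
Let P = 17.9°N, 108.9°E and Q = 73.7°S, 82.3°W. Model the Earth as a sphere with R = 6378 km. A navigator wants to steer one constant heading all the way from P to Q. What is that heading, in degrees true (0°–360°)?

Meridional parts: M(φ₁)=+0.3176, M(φ₂)=-1.9434 → ΔM = -2.2611;  Δλ = +2.9461 rad
tan C = Δλ / ΔM = -1.3030 → C = 127.51°

127.5°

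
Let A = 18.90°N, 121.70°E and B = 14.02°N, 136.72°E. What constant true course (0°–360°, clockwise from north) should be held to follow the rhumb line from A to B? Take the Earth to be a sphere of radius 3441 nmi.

108.7°

Meridional parts: M(φ₁)=+0.3360, M(φ₂)=+0.2472 → ΔM = -0.0888;  Δλ = +0.2621 rad
tan C = Δλ / ΔM = -2.9507 → C = 108.72°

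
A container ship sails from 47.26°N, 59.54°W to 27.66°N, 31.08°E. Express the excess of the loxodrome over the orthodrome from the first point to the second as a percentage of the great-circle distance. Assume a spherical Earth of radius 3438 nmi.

4.8%

Great circle: σ = 1.2298 rad → d_gc = Rσ = 4228.0 nmi
Rhumb: Δφ = -0.3421, Δλ = +1.5816, Δψ = -0.4356, q = Δφ/Δψ = 0.7853 → d_rh = R√(Δφ²+q²Δλ²) = 4429.1 nmi
Excess = (4429.1 − 4228.0) / 4228.0 = 201.1 / 4228.0 = 4.76% ≈ 4.8%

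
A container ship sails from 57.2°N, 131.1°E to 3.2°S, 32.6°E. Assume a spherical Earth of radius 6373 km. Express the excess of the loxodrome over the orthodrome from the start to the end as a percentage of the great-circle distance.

Great circle: σ = 1.6980 rad → d_gc = Rσ = 10821.4 km
Rhumb: Δφ = -1.0542, Δλ = -1.7191, Δψ = -1.2790, q = Δφ/Δψ = 0.8242 → d_rh = R√(Δφ²+q²Δλ²) = 11255.4 km
Excess = (11255.4 − 10821.4) / 10821.4 = 434.0 / 10821.4 = 4.01% ≈ 4.0%

4.0%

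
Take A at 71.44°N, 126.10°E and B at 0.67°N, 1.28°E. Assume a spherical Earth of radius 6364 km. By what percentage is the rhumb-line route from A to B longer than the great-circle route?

Great circle: σ = 1.7423 rad → d_gc = Rσ = 11087.9 km
Rhumb: Δφ = -1.2352, Δλ = -2.1785, Δψ = -1.7999, q = Δφ/Δψ = 0.6863 → d_rh = R√(Δφ²+q²Δλ²) = 12341.4 km
Excess = (12341.4 − 11087.9) / 11087.9 = 1253.5 / 11087.9 = 11.31% ≈ 11.3%

11.3%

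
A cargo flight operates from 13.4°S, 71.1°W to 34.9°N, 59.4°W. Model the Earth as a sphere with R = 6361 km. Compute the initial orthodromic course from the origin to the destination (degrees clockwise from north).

12.6°

N = sin Δλ·cos φ₂ = +0.1663;  D = cos φ₁ sin φ₂ − sin φ₁ cos φ₂ cos Δλ = +0.7427
initial course = atan2(N, D) = 12.62°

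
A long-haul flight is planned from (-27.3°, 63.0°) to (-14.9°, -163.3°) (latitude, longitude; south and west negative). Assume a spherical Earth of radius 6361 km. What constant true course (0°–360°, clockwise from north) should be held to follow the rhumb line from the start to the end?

Meridional parts: M(φ₁)=-0.4956, M(φ₂)=-0.2630 → ΔM = +0.2326;  Δλ = +2.3335 rad
tan C = Δλ / ΔM = +10.0338 → C = 84.31°

84.3°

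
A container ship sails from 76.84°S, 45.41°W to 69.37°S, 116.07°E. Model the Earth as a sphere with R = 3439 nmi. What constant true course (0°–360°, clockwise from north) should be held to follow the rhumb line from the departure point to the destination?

80.8°

Δψ = ln[tan(π/4+φ₂/2)/tan(π/4+φ₁/2)] = +0.4560
Δλ = +2.8184 rad (taken the short way round)
course = atan2(Δλ, Δψ) = 80.81°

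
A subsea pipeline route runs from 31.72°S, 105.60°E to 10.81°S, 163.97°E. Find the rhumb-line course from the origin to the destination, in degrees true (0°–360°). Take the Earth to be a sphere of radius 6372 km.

Δψ = ln[tan(π/4+φ₂/2)/tan(π/4+φ₁/2)] = +0.3945
Δλ = +1.0187 rad (taken the short way round)
course = atan2(Δλ, Δψ) = 68.83°

68.8°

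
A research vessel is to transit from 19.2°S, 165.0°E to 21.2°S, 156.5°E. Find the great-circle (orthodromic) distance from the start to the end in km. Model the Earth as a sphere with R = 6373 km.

cos σ = sin φ₁ sin φ₂ + cos φ₁ cos φ₂ cos Δλ
      = sin(-19.20°)sin(-21.20°) + cos(-19.20°)cos(-21.20°)cos(-8.50°) = 0.9897
σ = 8.223° → d = Rσ = 6373·0.14351 = 915 km

915 km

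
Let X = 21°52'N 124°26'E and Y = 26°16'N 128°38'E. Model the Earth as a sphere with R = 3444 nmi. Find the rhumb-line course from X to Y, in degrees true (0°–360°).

41.1°

Meridional parts: M(φ₁)=+0.3913, M(φ₂)=+0.4754 → ΔM = +0.0841;  Δλ = +0.0733 rad
tan C = Δλ / ΔM = +0.8713 → C = 41.06°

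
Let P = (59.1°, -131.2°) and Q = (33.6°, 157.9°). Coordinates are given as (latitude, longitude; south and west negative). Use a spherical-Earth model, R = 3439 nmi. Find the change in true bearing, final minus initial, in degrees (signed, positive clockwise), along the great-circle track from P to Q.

-55.7°

At departure: θ₁ = atan2(sin Δλ cos φ₂, cos φ₁ sin φ₂ − sin φ₁ cos φ₂ cos Δλ) = 273.66°
At arrival: θ₂ = atan2(sin Δλ cos φ₁, −cos φ₂ sin φ₁ + sin φ₂ cos φ₁ cos Δλ) = 217.97°
Δθ = θ₂ − θ₁ = -55.7°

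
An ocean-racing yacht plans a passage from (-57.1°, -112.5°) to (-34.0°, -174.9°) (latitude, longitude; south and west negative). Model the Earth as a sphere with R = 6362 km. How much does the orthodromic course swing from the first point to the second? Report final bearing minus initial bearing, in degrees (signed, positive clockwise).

Initial bearing θ₁ = atan2(sin Δλ cos φ₂, cos φ₁ sin φ₂ − sin φ₁ cos φ₂ cos Δλ) = 271.46°
Final bearing θ₂ = (initial bearing from the destination back to the start) + 180° = 319.08°
Δθ = θ₂ − θ₁ = +47.6°

+47.6°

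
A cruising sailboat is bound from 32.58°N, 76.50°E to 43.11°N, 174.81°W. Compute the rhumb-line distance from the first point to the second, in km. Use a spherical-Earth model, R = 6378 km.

9596 km

Δψ = ln[tan(π/4+φ₂/2)/tan(π/4+φ₁/2)] = +0.2335;  Δφ = +0.1838 rad,  Δλ = +1.8970 rad
q = Δφ/Δψ = 0.7872
d = R·√(Δφ² + q²Δλ²) = 6378·1.50461 = 9596 km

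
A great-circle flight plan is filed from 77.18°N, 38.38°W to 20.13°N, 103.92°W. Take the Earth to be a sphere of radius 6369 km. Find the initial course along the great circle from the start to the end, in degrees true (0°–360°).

θ = atan2( sin Δλ·cos φ₂ ,  cos φ₁ sin φ₂ − sin φ₁ cos φ₂ cos Δλ )
  = atan2(-0.8546, -0.3027) = 250.50°

250.5°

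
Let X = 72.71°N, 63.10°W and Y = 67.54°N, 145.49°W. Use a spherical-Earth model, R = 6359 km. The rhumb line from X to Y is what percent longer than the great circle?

8.2%

Great circle: σ = 0.4569 rad → d_gc = Rσ = 2905.4 km
Rhumb: Δφ = -0.0902, Δλ = -1.4380, Δψ = -0.2669, q = Δφ/Δψ = 0.3381 → d_rh = R√(Δφ²+q²Δλ²) = 3144.2 km
Excess = (3144.2 − 2905.4) / 2905.4 = 238.8 / 2905.4 = 8.22% ≈ 8.2%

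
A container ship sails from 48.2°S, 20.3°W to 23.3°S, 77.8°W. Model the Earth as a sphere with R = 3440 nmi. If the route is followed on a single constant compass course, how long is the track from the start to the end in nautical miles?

Δψ = ln[tan(π/4+φ₂/2)/tan(π/4+φ₁/2)] = +0.5443;  Δφ = +0.4346 rad,  Δλ = -1.0036 rad
q = Δφ/Δψ = 0.7984
d = R·√(Δφ² + q²Δλ²) = 3440·0.91150 = 3136 nmi

3136 nmi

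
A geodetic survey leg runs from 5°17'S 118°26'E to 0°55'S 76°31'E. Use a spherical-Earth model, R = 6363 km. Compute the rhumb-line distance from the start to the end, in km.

4672 km

Δψ = ln[tan(π/4+φ₂/2)/tan(π/4+φ₁/2)] = +0.0763;  Δφ = +0.0762 rad,  Δλ = -0.7316 rad
q = Δφ/Δψ = 0.9983
d = R·√(Δφ² + q²Δλ²) = 6363·0.73430 = 4672 km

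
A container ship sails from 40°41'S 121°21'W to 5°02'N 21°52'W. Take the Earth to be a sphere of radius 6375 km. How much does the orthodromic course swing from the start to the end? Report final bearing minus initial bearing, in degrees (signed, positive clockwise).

Initial bearing θ₁ = atan2(sin Δλ cos φ₂, cos φ₁ sin φ₂ − sin φ₁ cos φ₂ cos Δλ) = 92.36°
Final bearing θ₂ = (initial bearing from the destination back to the start) + 180° = 49.52°
Δθ = θ₂ − θ₁ = -42.8°

-42.8°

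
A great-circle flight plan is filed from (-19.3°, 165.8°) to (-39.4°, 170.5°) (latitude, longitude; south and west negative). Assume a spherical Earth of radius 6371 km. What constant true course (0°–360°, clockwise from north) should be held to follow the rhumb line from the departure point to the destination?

Meridional parts: M(φ₁)=-0.3434, M(φ₂)=-0.7493 → ΔM = -0.4059;  Δλ = +0.0820 rad
tan C = Δλ / ΔM = -0.2021 → C = 168.57°

168.6°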